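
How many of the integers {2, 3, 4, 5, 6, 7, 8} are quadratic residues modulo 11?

(2/11) = -1 → non-residue.
(3/11) = +1 → QR.
(4/11) = +1 → QR.
(5/11) = +1 → QR.
(6/11) = -1 → non-residue.
(7/11) = -1 → non-residue.
(8/11) = -1 → non-residue.
Total quadratic residues among the 7: 3.

3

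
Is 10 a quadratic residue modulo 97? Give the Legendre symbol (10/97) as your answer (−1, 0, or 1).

Pull out 2: since 97 ≡ 1 (mod 8), (2/97) = +1.
Reciprocity: 5 ≡ 1 and 97 ≡ 1 (mod 4), so (5/97) = +(97/5).
Reduce top mod 5: now compute (2/5).
Pull out 2: since 5 ≡ 5 (mod 8), (2/5) = -1.
Reached (1/5) = 1. Collecting the sign flips along the way, the symbol is -1.

-1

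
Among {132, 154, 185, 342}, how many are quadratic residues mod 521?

(132/521) = -1 → non-residue.
(154/521) = -1 → non-residue.
(185/521) = +1 → QR.
(342/521) = -1 → non-residue.
Total quadratic residues among the 4: 1.

1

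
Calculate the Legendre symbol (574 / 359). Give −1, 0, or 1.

-1

Euler's criterion: (574/359) ≡ 215^179 (mod 359).
215^2 ≡ 273 (mod 359)
215^4 ≡ 216 (mod 359)
215^8 ≡ 345 (mod 359)
215^16 ≡ 196 (mod 359)
215^32 ≡ 3 (mod 359)
215^64 ≡ 9 (mod 359)
215^128 ≡ 81 (mod 359)
215^179 = 215^(128+32+16+2+1) ≡ 358 (mod 359).
Result is 358 ≡ −1, so (574/359) = −1.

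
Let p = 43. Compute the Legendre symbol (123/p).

First reduce: 123 ≡ 37 (mod 43).
Reciprocity: 37 ≡ 1 and 43 ≡ 3 (mod 4), so (37/43) = +(43/37).
Reduce top mod 37: now compute (6/37).
Pull out 2: since 37 ≡ 5 (mod 8), (2/37) = -1.
Reciprocity: 3 ≡ 3 and 37 ≡ 1 (mod 4), so (3/37) = +(37/3).
Reduce top mod 3: now compute (1/3).
Reached (1/3) = 1. Collecting the sign flips along the way, the symbol is -1.

-1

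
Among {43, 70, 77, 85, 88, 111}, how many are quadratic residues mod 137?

2

(43/137) = -1 → non-residue.
(70/137) = -1 → non-residue.
(77/137) = +1 → QR.
(85/137) = -1 → non-residue.
(88/137) = +1 → QR.
(111/137) = -1 → non-residue.
Total quadratic residues among the 6: 2.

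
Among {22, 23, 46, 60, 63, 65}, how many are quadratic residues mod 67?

(22/67) = +1 → QR.
(23/67) = +1 → QR.
(46/67) = -1 → non-residue.
(60/67) = +1 → QR.
(63/67) = -1 → non-residue.
(65/67) = +1 → QR.
Total quadratic residues among the 6: 4.

4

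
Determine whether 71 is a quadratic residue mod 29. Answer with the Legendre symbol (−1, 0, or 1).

First reduce: 71 ≡ 13 (mod 29).
Reciprocity: 13 ≡ 1 and 29 ≡ 1 (mod 4), so (13/29) = +(29/13).
Reduce top mod 13: now compute (3/13).
Reciprocity: 3 ≡ 3 and 13 ≡ 1 (mod 4), so (3/13) = +(13/3).
Reduce top mod 3: now compute (1/3).
Reached (1/3) = 1. Collecting the sign flips along the way, the symbol is +1.

1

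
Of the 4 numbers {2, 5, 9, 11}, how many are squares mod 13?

1

(2/13) = -1 → non-residue.
(5/13) = -1 → non-residue.
(9/13) = +1 → QR.
(11/13) = -1 → non-residue.
Total quadratic residues among the 4: 1.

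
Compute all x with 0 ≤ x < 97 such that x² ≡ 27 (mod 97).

30, 67

97 ≡ 1 (mod 4), so we find a root by search.
Trying successive values, 30² = 900 ≡ 27 (mod 97). The other root is 97 − 30 = 67.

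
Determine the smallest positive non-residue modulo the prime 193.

(2/193) = +1, so 2 is a residue.
(3/193) = +1, so 3 is a residue.
(4/193) = +1, so 4 is a residue.
(5/193) = −1, so 5 is the smallest positive non-residue mod 193.

5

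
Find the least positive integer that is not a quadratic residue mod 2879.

(2/2879) = +1, so 2 is a residue.
(3/2879) = +1, so 3 is a residue.
(4/2879) = +1, so 4 is a residue.
(5/2879) = +1, so 5 is a residue.
(6/2879) = +1, so 6 is a residue.
(7/2879) = −1, so 7 is the smallest positive non-residue mod 2879.

7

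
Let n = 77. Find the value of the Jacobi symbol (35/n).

0

Reciprocity: 35 ≡ 3 and 77 ≡ 1 (mod 4), so (35/77) = +(77/35).
Reduce top mod 35: now compute (7/35).
Reciprocity: 7 ≡ 3 and 35 ≡ 3 (mod 4), so (7/35) = −(35/7).
Reduce top mod 7: now compute (0/7).
Top reduces to 0: gcd > 1, so the symbol is 0.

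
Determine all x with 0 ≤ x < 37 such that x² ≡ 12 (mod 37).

7, 30

37 ≡ 1 (mod 4), so we find a root by search.
Trying successive values, 7² = 49 ≡ 12 (mod 37). The other root is 37 − 7 = 30.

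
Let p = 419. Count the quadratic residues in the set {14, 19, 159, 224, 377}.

1

(14/419) = -1 → non-residue.
(19/419) = -1 → non-residue.
(159/419) = -1 → non-residue.
(224/419) = -1 → non-residue.
(377/419) = +1 → QR.
Total quadratic residues among the 5: 1.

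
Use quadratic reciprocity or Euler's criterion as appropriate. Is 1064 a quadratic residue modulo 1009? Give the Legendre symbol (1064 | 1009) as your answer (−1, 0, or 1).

-1

Euler's criterion: (1064/1009) ≡ 55^504 (mod 1009).
55^2 ≡ 1007 (mod 1009)
55^4 ≡ 4 (mod 1009)
55^8 ≡ 16 (mod 1009)
55^16 ≡ 256 (mod 1009)
55^32 ≡ 960 (mod 1009)
55^64 ≡ 383 (mod 1009)
55^128 ≡ 384 (mod 1009)
55^256 ≡ 142 (mod 1009)
55^504 = 55^(256+128+64+32+16+8) ≡ 1008 (mod 1009).
Result is 1008 ≡ −1, so (1064/1009) = −1.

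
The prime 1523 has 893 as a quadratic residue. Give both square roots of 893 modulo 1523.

Since 1523 ≡ 3 (mod 4), a square root of 893 is 893^((1523+1)/4) = 893^381 mod 1523.
Repeated squaring: 893^2≡920, 893^4≡1135, 893^8≡1290, 893^16≡984, 893^32≡1151, 893^64≡1314, 893^128≡1037, 893^256≡131 (mod 1523).
893^381 = 893^(256+64+32+16+8+4+1) ≡ 283 (mod 1523).
Check: 283² = 80089 ≡ 893 (mod 1523). The two roots are 283 and 1240.

283, 1240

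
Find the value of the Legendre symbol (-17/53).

1

First reduce: -17 ≡ 36 (mod 53).
Pull out 2^2: since 53 ≡ 5 (mod 8), (2/53) = -1, so (2/53)^2 = +1.
Reciprocity: 9 ≡ 1 and 53 ≡ 1 (mod 4), so (9/53) = +(53/9).
Reduce top mod 9: now compute (8/9).
Pull out 2^3: since 9 ≡ 1 (mod 8), (2/9) = +1, so (2/9)^3 = +1.
Reached (1/9) = 1. Collecting the sign flips along the way, the symbol is +1.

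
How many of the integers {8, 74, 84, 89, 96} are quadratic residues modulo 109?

(8/109) = -1 → non-residue.
(74/109) = +1 → QR.
(84/109) = +1 → QR.
(89/109) = +1 → QR.
(96/109) = -1 → non-residue.
Total quadratic residues among the 5: 3.

3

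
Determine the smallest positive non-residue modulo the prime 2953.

5

(2/2953) = +1, so 2 is a residue.
(3/2953) = +1, so 3 is a residue.
(4/2953) = +1, so 4 is a residue.
(5/2953) = −1, so 5 is the smallest positive non-residue mod 2953.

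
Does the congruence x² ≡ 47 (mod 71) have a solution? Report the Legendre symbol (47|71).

-1

Euler's criterion: (47/71) ≡ 47^35 (mod 71).
47^2 ≡ 8 (mod 71)
47^4 ≡ 64 (mod 71)
47^8 ≡ 49 (mod 71)
47^16 ≡ 58 (mod 71)
47^32 ≡ 27 (mod 71)
47^35 = 47^(32+2+1) ≡ 70 (mod 71).
Result is 70 ≡ −1, so (47/71) = −1.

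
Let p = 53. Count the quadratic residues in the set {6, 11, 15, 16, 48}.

(6/53) = +1 → QR.
(11/53) = +1 → QR.
(15/53) = +1 → QR.
(16/53) = +1 → QR.
(48/53) = -1 → non-residue.
Total quadratic residues among the 5: 4.

4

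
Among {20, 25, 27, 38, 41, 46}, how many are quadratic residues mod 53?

3

(20/53) = -1 → non-residue.
(25/53) = +1 → QR.
(27/53) = -1 → non-residue.
(38/53) = +1 → QR.
(41/53) = -1 → non-residue.
(46/53) = +1 → QR.
Total quadratic residues among the 6: 3.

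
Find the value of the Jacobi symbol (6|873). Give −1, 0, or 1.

0

Pull out 2: since 873 ≡ 1 (mod 8), (2/873) = +1.
Reciprocity: 3 ≡ 3 and 873 ≡ 1 (mod 4), so (3/873) = +(873/3).
Reduce top mod 3: now compute (0/3).
Top reduces to 0: gcd > 1, so the symbol is 0.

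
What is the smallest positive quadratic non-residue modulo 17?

3

(2/17) = +1, so 2 is a residue.
(3/17) = −1, so 3 is the smallest positive non-residue mod 17.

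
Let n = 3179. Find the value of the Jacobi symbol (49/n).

1

Reciprocity: 49 ≡ 1 and 3179 ≡ 3 (mod 4), so (49/3179) = +(3179/49).
Reduce top mod 49: now compute (43/49).
Reciprocity: 43 ≡ 3 and 49 ≡ 1 (mod 4), so (43/49) = +(49/43).
Reduce top mod 43: now compute (6/43).
Pull out 2: since 43 ≡ 3 (mod 8), (2/43) = -1.
Reciprocity: 3 ≡ 3 and 43 ≡ 3 (mod 4), so (3/43) = −(43/3).
Reduce top mod 3: now compute (1/3).
Reached (1/3) = 1. Collecting the sign flips along the way, the symbol is +1.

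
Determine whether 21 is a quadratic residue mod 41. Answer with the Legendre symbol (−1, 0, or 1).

Euler's criterion: (21/41) ≡ 21^20 (mod 41).
21^2 ≡ 31 (mod 41)
21^4 ≡ 18 (mod 41)
21^8 ≡ 37 (mod 41)
21^16 ≡ 16 (mod 41)
21^20 = 21^(16+4) ≡ 1 (mod 41).
Result is 1, so (21/41) = 1.

1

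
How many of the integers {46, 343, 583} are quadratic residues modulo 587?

(46/587) = +1 → QR.
(343/587) = +1 → QR.
(583/587) = -1 → non-residue.
Total quadratic residues among the 3: 2.

2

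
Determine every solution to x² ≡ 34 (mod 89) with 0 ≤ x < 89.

89 ≡ 1 (mod 4), so we find a root by search.
Trying successive values, 37² = 1369 ≡ 34 (mod 89). The other root is 89 − 37 = 52.

37, 52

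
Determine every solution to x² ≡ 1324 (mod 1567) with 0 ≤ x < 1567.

Since 1567 ≡ 3 (mod 4), a square root of 1324 is 1324^((1567+1)/4) = 1324^392 mod 1567.
Repeated squaring: 1324^2≡1070, 1324^4≡990, 1324^8≡725, 1324^16≡680, 1324^32≡135, 1324^64≡988, 1324^128≡1470, 1324^256≡7 (mod 1567).
1324^392 = 1324^(256+128+8) ≡ 1330 (mod 1567).
Check: 1330² = 1768900 ≡ 1324 (mod 1567). The two roots are 237 and 1330.

237, 1330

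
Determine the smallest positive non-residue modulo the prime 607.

3

(2/607) = +1, so 2 is a residue.
(3/607) = −1, so 3 is the smallest positive non-residue mod 607.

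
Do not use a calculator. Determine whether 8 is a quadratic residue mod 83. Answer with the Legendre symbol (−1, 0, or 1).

-1

Euler's criterion: (8/83) ≡ 8^41 (mod 83).
8^2 ≡ 64 (mod 83)
8^4 ≡ 29 (mod 83)
8^8 ≡ 11 (mod 83)
8^16 ≡ 38 (mod 83)
8^32 ≡ 33 (mod 83)
8^41 = 8^(32+8+1) ≡ 82 (mod 83).
Result is 82 ≡ −1, so (8/83) = −1.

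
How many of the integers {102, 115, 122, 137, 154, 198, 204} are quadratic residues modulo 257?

(102/257) = -1 → non-residue.
(115/257) = -1 → non-residue.
(122/257) = +1 → QR.
(137/257) = +1 → QR.
(154/257) = -1 → non-residue.
(198/257) = +1 → QR.
(204/257) = -1 → non-residue.
Total quadratic residues among the 7: 3.

3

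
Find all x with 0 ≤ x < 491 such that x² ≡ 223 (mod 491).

Since 491 ≡ 3 (mod 4), a square root of 223 is 223^((491+1)/4) = 223^123 mod 491.
Repeated squaring: 223^2≡138, 223^4≡386, 223^8≡223, 223^16≡138, 223^32≡386, 223^64≡223 (mod 491).
223^123 = 223^(64+32+16+8+2+1) ≡ 386 (mod 491).
Check: 386² = 148996 ≡ 223 (mod 491). The two roots are 105 and 386.

105, 386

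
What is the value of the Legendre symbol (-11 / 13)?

-1

First reduce: -11 ≡ 2 (mod 13).
Pull out 2: since 13 ≡ 5 (mod 8), (2/13) = -1.
Reached (1/13) = 1. Collecting the sign flips along the way, the symbol is -1.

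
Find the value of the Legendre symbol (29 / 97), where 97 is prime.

Reciprocity: 29 ≡ 1 and 97 ≡ 1 (mod 4), so (29/97) = +(97/29).
Reduce top mod 29: now compute (10/29).
Pull out 2: since 29 ≡ 5 (mod 8), (2/29) = -1.
Reciprocity: 5 ≡ 1 and 29 ≡ 1 (mod 4), so (5/29) = +(29/5).
Reduce top mod 5: now compute (4/5).
Pull out 2^2: since 5 ≡ 5 (mod 8), (2/5) = -1, so (2/5)^2 = +1.
Reached (1/5) = 1. Collecting the sign flips along the way, the symbol is -1.

-1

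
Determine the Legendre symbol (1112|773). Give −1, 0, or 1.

-1

First reduce: 1112 ≡ 339 (mod 773).
Reciprocity: 339 ≡ 3 and 773 ≡ 1 (mod 4), so (339/773) = +(773/339).
Reduce top mod 339: now compute (95/339).
Reciprocity: 95 ≡ 3 and 339 ≡ 3 (mod 4), so (95/339) = −(339/95).
Reduce top mod 95: now compute (54/95).
Pull out 2: since 95 ≡ 7 (mod 8), (2/95) = +1.
Reciprocity: 27 ≡ 3 and 95 ≡ 3 (mod 4), so (27/95) = −(95/27).
Reduce top mod 27: now compute (14/27).
Pull out 2: since 27 ≡ 3 (mod 8), (2/27) = -1.
Reciprocity: 7 ≡ 3 and 27 ≡ 3 (mod 4), so (7/27) = −(27/7).
Reduce top mod 7: now compute (6/7).
Pull out 2: since 7 ≡ 7 (mod 8), (2/7) = +1.
Reciprocity: 3 ≡ 3 and 7 ≡ 3 (mod 4), so (3/7) = −(7/3).
Reduce top mod 3: now compute (1/3).
Reached (1/3) = 1. Collecting the sign flips along the way, the symbol is -1.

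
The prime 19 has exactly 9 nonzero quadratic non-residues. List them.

Square k = 1,…,9 (k and 19−k give the same square):
1²=1, 2²=4, 3²=9, 4²=16, 5²≡6, 6²≡17, 7²≡11, 8²≡7, 9²≡5 (mod 19).
The residues are {1, 4, 5, 6, 7, 9, 11, 16, 17}; the non-residues are the remaining 9 nonzero classes.

2,3,8,10,12,13,14,15,18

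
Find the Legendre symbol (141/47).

0

First reduce: 141 ≡ 0 (mod 47).
Top reduces to 0: gcd > 1, so the symbol is 0.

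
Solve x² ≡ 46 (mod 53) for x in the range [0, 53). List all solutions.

53 ≡ 1 (mod 4), so we find a root by search.
Trying successive values, 24² = 576 ≡ 46 (mod 53). The other root is 53 − 24 = 29.

24, 29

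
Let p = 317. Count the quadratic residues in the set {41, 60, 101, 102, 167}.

(41/317) = -1 → non-residue.
(60/317) = +1 → QR.
(101/317) = +1 → QR.
(102/317) = -1 → non-residue.
(167/317) = +1 → QR.
Total quadratic residues among the 5: 3.

3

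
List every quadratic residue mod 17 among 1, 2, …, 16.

1, 2, 4, 8, 9, 13, 15, 16

Square k = 1,…,8 (k and 17−k give the same square):
1²=1, 2²=4, 3²=9, 4²=16, 5²≡8, 6²≡2, 7²≡15, 8²≡13 (mod 17).
So the quadratic residues mod 17 are {1, 2, 4, 8, 9, 13, 15, 16}.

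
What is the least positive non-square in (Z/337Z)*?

5

(2/337) = +1, so 2 is a residue.
(3/337) = +1, so 3 is a residue.
(4/337) = +1, so 4 is a residue.
(5/337) = −1, so 5 is the smallest positive non-residue mod 337.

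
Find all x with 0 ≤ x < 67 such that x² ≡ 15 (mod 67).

Since 67 ≡ 3 (mod 4), a square root of 15 is 15^((67+1)/4) = 15^17 mod 67.
Repeated squaring: 15^2≡24, 15^4≡40, 15^8≡59, 15^16≡64 (mod 67).
15^17 = 15^(16+1) ≡ 22 (mod 67).
Check: 22² = 484 ≡ 15 (mod 67). The two roots are 22 and 45.

22, 45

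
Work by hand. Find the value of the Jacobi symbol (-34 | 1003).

First reduce: -34 ≡ 969 (mod 1003).
Reciprocity: 969 ≡ 1 and 1003 ≡ 3 (mod 4), so (969/1003) = +(1003/969).
Reduce top mod 969: now compute (34/969).
Pull out 2: since 969 ≡ 1 (mod 8), (2/969) = +1.
Reciprocity: 17 ≡ 1 and 969 ≡ 1 (mod 4), so (17/969) = +(969/17).
Reduce top mod 17: now compute (0/17).
Top reduces to 0: gcd > 1, so the symbol is 0.

0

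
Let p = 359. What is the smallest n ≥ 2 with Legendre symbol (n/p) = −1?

7

(2/359) = +1, so 2 is a residue.
(3/359) = +1, so 3 is a residue.
(4/359) = +1, so 4 is a residue.
(5/359) = +1, so 5 is a residue.
(6/359) = +1, so 6 is a residue.
(7/359) = −1, so 7 is the smallest positive non-residue mod 359.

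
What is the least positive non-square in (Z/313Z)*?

5

(2/313) = +1, so 2 is a residue.
(3/313) = +1, so 3 is a residue.
(4/313) = +1, so 4 is a residue.
(5/313) = −1, so 5 is the smallest positive non-residue mod 313.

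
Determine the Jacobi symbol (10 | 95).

Pull out 2: since 95 ≡ 7 (mod 8), (2/95) = +1.
Reciprocity: 5 ≡ 1 and 95 ≡ 3 (mod 4), so (5/95) = +(95/5).
Reduce top mod 5: now compute (0/5).
Top reduces to 0: gcd > 1, so the symbol is 0.

0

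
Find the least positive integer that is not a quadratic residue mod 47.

(2/47) = +1, so 2 is a residue.
(3/47) = +1, so 3 is a residue.
(4/47) = +1, so 4 is a residue.
(5/47) = −1, so 5 is the smallest positive non-residue mod 47.

5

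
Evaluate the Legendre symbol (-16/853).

First reduce: -16 ≡ 837 (mod 853).
Reciprocity: 837 ≡ 1 and 853 ≡ 1 (mod 4), so (837/853) = +(853/837).
Reduce top mod 837: now compute (16/837).
Pull out 2^4: since 837 ≡ 5 (mod 8), (2/837) = -1, so (2/837)^4 = +1.
Reached (1/837) = 1. Collecting the sign flips along the way, the symbol is +1.

1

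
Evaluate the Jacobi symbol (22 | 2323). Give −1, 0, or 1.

Pull out 2: since 2323 ≡ 3 (mod 8), (2/2323) = -1.
Reciprocity: 11 ≡ 3 and 2323 ≡ 3 (mod 4), so (11/2323) = −(2323/11).
Reduce top mod 11: now compute (2/11).
Pull out 2: since 11 ≡ 3 (mod 8), (2/11) = -1.
Reached (1/11) = 1. Collecting the sign flips along the way, the symbol is -1.

-1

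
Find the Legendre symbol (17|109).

Reciprocity: 17 ≡ 1 and 109 ≡ 1 (mod 4), so (17/109) = +(109/17).
Reduce top mod 17: now compute (7/17).
Reciprocity: 7 ≡ 3 and 17 ≡ 1 (mod 4), so (7/17) = +(17/7).
Reduce top mod 7: now compute (3/7).
Reciprocity: 3 ≡ 3 and 7 ≡ 3 (mod 4), so (3/7) = −(7/3).
Reduce top mod 3: now compute (1/3).
Reached (1/3) = 1. Collecting the sign flips along the way, the symbol is -1.

-1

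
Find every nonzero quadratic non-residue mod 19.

Square k = 1,…,9 (k and 19−k give the same square):
1²=1, 2²=4, 3²=9, 4²=16, 5²≡6, 6²≡17, 7²≡11, 8²≡7, 9²≡5 (mod 19).
The residues are {1, 4, 5, 6, 7, 9, 11, 16, 17}; the non-residues are the remaining 9 nonzero classes.

2, 3, 8, 10, 12, 13, 14, 15, 18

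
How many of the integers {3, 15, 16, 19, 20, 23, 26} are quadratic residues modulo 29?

3

(3/29) = -1 → non-residue.
(15/29) = -1 → non-residue.
(16/29) = +1 → QR.
(19/29) = -1 → non-residue.
(20/29) = +1 → QR.
(23/29) = +1 → QR.
(26/29) = -1 → non-residue.
Total quadratic residues among the 7: 3.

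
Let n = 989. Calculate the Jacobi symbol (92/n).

Pull out 2^2: since 989 ≡ 5 (mod 8), (2/989) = -1, so (2/989)^2 = +1.
Reciprocity: 23 ≡ 3 and 989 ≡ 1 (mod 4), so (23/989) = +(989/23).
Reduce top mod 23: now compute (0/23).
Top reduces to 0: gcd > 1, so the symbol is 0.

0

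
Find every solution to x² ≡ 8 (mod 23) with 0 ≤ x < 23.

Since 23 ≡ 3 (mod 4), a square root of 8 is 8^((23+1)/4) = 8^6 mod 23.
Repeated squaring: 8^2≡18, 8^4≡2 (mod 23).
8^6 = 8^(4+2) ≡ 13 (mod 23).
Check: 13² = 169 ≡ 8 (mod 23). The two roots are 10 and 13.

10, 13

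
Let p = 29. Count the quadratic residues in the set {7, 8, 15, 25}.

(7/29) = +1 → QR.
(8/29) = -1 → non-residue.
(15/29) = -1 → non-residue.
(25/29) = +1 → QR.
Total quadratic residues among the 4: 2.

2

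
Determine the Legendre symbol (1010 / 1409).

1

Pull out 2: since 1409 ≡ 1 (mod 8), (2/1409) = +1.
Reciprocity: 505 ≡ 1 and 1409 ≡ 1 (mod 4), so (505/1409) = +(1409/505).
Reduce top mod 505: now compute (399/505).
Reciprocity: 399 ≡ 3 and 505 ≡ 1 (mod 4), so (399/505) = +(505/399).
Reduce top mod 399: now compute (106/399).
Pull out 2: since 399 ≡ 7 (mod 8), (2/399) = +1.
Reciprocity: 53 ≡ 1 and 399 ≡ 3 (mod 4), so (53/399) = +(399/53).
Reduce top mod 53: now compute (28/53).
Pull out 2^2: since 53 ≡ 5 (mod 8), (2/53) = -1, so (2/53)^2 = +1.
Reciprocity: 7 ≡ 3 and 53 ≡ 1 (mod 4), so (7/53) = +(53/7).
Reduce top mod 7: now compute (4/7).
Pull out 2^2: since 7 ≡ 7 (mod 8), (2/7) = +1, so (2/7)^2 = +1.
Reached (1/7) = 1. Collecting the sign flips along the way, the symbol is +1.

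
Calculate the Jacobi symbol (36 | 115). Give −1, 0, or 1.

1

Pull out 2^2: since 115 ≡ 3 (mod 8), (2/115) = -1, so (2/115)^2 = +1.
Reciprocity: 9 ≡ 1 and 115 ≡ 3 (mod 4), so (9/115) = +(115/9).
Reduce top mod 9: now compute (7/9).
Reciprocity: 7 ≡ 3 and 9 ≡ 1 (mod 4), so (7/9) = +(9/7).
Reduce top mod 7: now compute (2/7).
Pull out 2: since 7 ≡ 7 (mod 8), (2/7) = +1.
Reached (1/7) = 1. Collecting the sign flips along the way, the symbol is +1.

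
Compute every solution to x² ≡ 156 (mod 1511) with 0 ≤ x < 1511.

Since 1511 ≡ 3 (mod 4), a square root of 156 is 156^((1511+1)/4) = 156^378 mod 1511.
Repeated squaring: 156^2≡160, 156^4≡1424, 156^8≡14, 156^16≡196, 156^32≡641, 156^64≡1400, 156^128≡233, 156^256≡1404 (mod 1511).
156^378 = 156^(256+64+32+16+8+2) ≡ 1085 (mod 1511).
Check: 1085² = 1177225 ≡ 156 (mod 1511). The two roots are 426 and 1085.

426, 1085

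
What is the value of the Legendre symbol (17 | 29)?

Euler's criterion: (17/29) ≡ 17^14 (mod 29).
17^2 ≡ 28 (mod 29)
17^4 ≡ 1 (mod 29)
17^8 ≡ 1 (mod 29)
17^14 = 17^(8+4+2) ≡ 28 (mod 29).
Result is 28 ≡ −1, so (17/29) = −1.

-1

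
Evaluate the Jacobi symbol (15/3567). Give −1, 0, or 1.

0

Reciprocity: 15 ≡ 3 and 3567 ≡ 3 (mod 4), so (15/3567) = −(3567/15).
Reduce top mod 15: now compute (12/15).
Pull out 2^2: since 15 ≡ 7 (mod 8), (2/15) = +1, so (2/15)^2 = +1.
Reciprocity: 3 ≡ 3 and 15 ≡ 3 (mod 4), so (3/15) = −(15/3).
Reduce top mod 3: now compute (0/3).
Top reduces to 0: gcd > 1, so the symbol is 0.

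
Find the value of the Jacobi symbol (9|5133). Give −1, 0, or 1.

0

Reciprocity: 9 ≡ 1 and 5133 ≡ 1 (mod 4), so (9/5133) = +(5133/9).
Reduce top mod 9: now compute (3/9).
Reciprocity: 3 ≡ 3 and 9 ≡ 1 (mod 4), so (3/9) = +(9/3).
Reduce top mod 3: now compute (0/3).
Top reduces to 0: gcd > 1, so the symbol is 0.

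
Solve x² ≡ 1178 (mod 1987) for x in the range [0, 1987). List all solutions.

Since 1987 ≡ 3 (mod 4), a square root of 1178 is 1178^((1987+1)/4) = 1178^497 mod 1987.
Repeated squaring: 1178^2≡758, 1178^4≡321, 1178^8≡1704, 1178^16≡609, 1178^32≡1299, 1178^64≡438, 1178^128≡1092, 1178^256≡264 (mod 1987).
1178^497 = 1178^(256+128+64+32+16+1) ≡ 912 (mod 1987).
Check: 912² = 831744 ≡ 1178 (mod 1987). The two roots are 912 and 1075.

912, 1075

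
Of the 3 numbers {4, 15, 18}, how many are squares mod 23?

(4/23) = +1 → QR.
(15/23) = -1 → non-residue.
(18/23) = +1 → QR.
Total quadratic residues among the 3: 2.

2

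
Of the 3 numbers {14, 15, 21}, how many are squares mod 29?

(14/29) = -1 → non-residue.
(15/29) = -1 → non-residue.
(21/29) = -1 → non-residue.
Total quadratic residues among the 3: 0.

0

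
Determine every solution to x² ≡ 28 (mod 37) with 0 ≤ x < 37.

37 ≡ 1 (mod 4), so we find a root by search.
Trying successive values, 18² = 324 ≡ 28 (mod 37). The other root is 37 − 18 = 19.

18, 19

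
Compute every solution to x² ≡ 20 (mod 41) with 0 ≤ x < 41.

41 ≡ 1 (mod 4), so we find a root by search.
Trying successive values, 15² = 225 ≡ 20 (mod 41). The other root is 41 − 15 = 26.

15, 26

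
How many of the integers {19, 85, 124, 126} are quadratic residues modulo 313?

2

(19/313) = +1 → QR.
(85/313) = +1 → QR.
(124/313) = -1 → non-residue.
(126/313) = -1 → non-residue.
Total quadratic residues among the 4: 2.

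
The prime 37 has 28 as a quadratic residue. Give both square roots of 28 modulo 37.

18, 19

37 ≡ 1 (mod 4), so we find a root by search.
Trying successive values, 18² = 324 ≡ 28 (mod 37). The other root is 37 − 18 = 19.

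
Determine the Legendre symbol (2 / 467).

Pull out 2: since 467 ≡ 3 (mod 8), (2/467) = -1.
Reached (1/467) = 1. Collecting the sign flips along the way, the symbol is -1.

-1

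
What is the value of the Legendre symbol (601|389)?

-1

First reduce: 601 ≡ 212 (mod 389).
Pull out 2^2: since 389 ≡ 5 (mod 8), (2/389) = -1, so (2/389)^2 = +1.
Reciprocity: 53 ≡ 1 and 389 ≡ 1 (mod 4), so (53/389) = +(389/53).
Reduce top mod 53: now compute (18/53).
Pull out 2: since 53 ≡ 5 (mod 8), (2/53) = -1.
Reciprocity: 9 ≡ 1 and 53 ≡ 1 (mod 4), so (9/53) = +(53/9).
Reduce top mod 9: now compute (8/9).
Pull out 2^3: since 9 ≡ 1 (mod 8), (2/9) = +1, so (2/9)^3 = +1.
Reached (1/9) = 1. Collecting the sign flips along the way, the symbol is -1.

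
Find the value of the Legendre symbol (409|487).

Reciprocity: 409 ≡ 1 and 487 ≡ 3 (mod 4), so (409/487) = +(487/409).
Reduce top mod 409: now compute (78/409).
Pull out 2: since 409 ≡ 1 (mod 8), (2/409) = +1.
Reciprocity: 39 ≡ 3 and 409 ≡ 1 (mod 4), so (39/409) = +(409/39).
Reduce top mod 39: now compute (19/39).
Reciprocity: 19 ≡ 3 and 39 ≡ 3 (mod 4), so (19/39) = −(39/19).
Reduce top mod 19: now compute (1/19).
Reached (1/19) = 1. Collecting the sign flips along the way, the symbol is -1.

-1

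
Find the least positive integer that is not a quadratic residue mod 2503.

(2/2503) = +1, so 2 is a residue.
(3/2503) = −1, so 3 is the smallest positive non-residue mod 2503.

3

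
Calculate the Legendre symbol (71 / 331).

Reciprocity: 71 ≡ 3 and 331 ≡ 3 (mod 4), so (71/331) = −(331/71).
Reduce top mod 71: now compute (47/71).
Reciprocity: 47 ≡ 3 and 71 ≡ 3 (mod 4), so (47/71) = −(71/47).
Reduce top mod 47: now compute (24/47).
Pull out 2^3: since 47 ≡ 7 (mod 8), (2/47) = +1, so (2/47)^3 = +1.
Reciprocity: 3 ≡ 3 and 47 ≡ 3 (mod 4), so (3/47) = −(47/3).
Reduce top mod 3: now compute (2/3).
Pull out 2: since 3 ≡ 3 (mod 8), (2/3) = -1.
Reached (1/3) = 1. Collecting the sign flips along the way, the symbol is +1.

1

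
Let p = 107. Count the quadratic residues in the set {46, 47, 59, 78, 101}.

(46/107) = -1 → non-residue.
(47/107) = +1 → QR.
(59/107) = -1 → non-residue.
(78/107) = -1 → non-residue.
(101/107) = +1 → QR.
Total quadratic residues among the 5: 2.

2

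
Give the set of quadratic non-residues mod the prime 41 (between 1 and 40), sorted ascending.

Square k = 1,…,20 (k and 41−k give the same square):
1²=1, 2²=4, 3²=9, 4²=16, 5²=25, 6²=36, 7²≡8, 8²≡23, 9²≡40, 10²≡18, 11²≡39, 12²≡21, 13²≡5, 14²≡32, 15²≡20, 16²≡10, 17²≡2, 18²≡37, 19²≡33, 20²≡31 (mod 41).
The residues are {1, 2, 4, 5, 8, 9, 10, 16, 18, 20, 21, 23, 25, 31, 32, 33, 36, 37, 39, 40}; the non-residues are the remaining 20 nonzero classes.

3 6 7 11 12 13 14 15 17 19 22 24 26 27 28 29 30 34 35 38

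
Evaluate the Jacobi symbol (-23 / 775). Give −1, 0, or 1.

1

First reduce: -23 ≡ 752 (mod 775).
Pull out 2^4: since 775 ≡ 7 (mod 8), (2/775) = +1, so (2/775)^4 = +1.
Reciprocity: 47 ≡ 3 and 775 ≡ 3 (mod 4), so (47/775) = −(775/47).
Reduce top mod 47: now compute (23/47).
Reciprocity: 23 ≡ 3 and 47 ≡ 3 (mod 4), so (23/47) = −(47/23).
Reduce top mod 23: now compute (1/23).
Reached (1/23) = 1. Collecting the sign flips along the way, the symbol is +1.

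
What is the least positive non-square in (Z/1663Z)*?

(2/1663) = +1, so 2 is a residue.
(3/1663) = −1, so 3 is the smallest positive non-residue mod 1663.

3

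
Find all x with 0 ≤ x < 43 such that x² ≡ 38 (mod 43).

Since 43 ≡ 3 (mod 4), a square root of 38 is 38^((43+1)/4) = 38^11 mod 43.
Repeated squaring: 38^2≡25, 38^4≡23, 38^8≡13 (mod 43).
38^11 = 38^(8+2+1) ≡ 9 (mod 43).
Check: 9² = 81 ≡ 38 (mod 43). The two roots are 9 and 34.

9, 34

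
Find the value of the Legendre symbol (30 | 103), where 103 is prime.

1

Euler's criterion: (30/103) ≡ 30^51 (mod 103).
30^2 ≡ 76 (mod 103)
30^4 ≡ 8 (mod 103)
30^8 ≡ 64 (mod 103)
30^16 ≡ 79 (mod 103)
30^32 ≡ 61 (mod 103)
30^51 = 30^(32+16+2+1) ≡ 1 (mod 103).
Result is 1, so (30/103) = 1.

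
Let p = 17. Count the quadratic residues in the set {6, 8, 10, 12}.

1

(6/17) = -1 → non-residue.
(8/17) = +1 → QR.
(10/17) = -1 → non-residue.
(12/17) = -1 → non-residue.
Total quadratic residues among the 4: 1.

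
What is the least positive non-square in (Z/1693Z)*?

(2/1693) = −1, so 2 is the smallest positive non-residue mod 1693.

2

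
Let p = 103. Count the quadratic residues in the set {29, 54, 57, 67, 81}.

2

(29/103) = +1 → QR.
(54/103) = -1 → non-residue.
(57/103) = -1 → non-residue.
(67/103) = -1 → non-residue.
(81/103) = +1 → QR.
Total quadratic residues among the 5: 2.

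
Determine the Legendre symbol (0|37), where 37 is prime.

Top reduces to 0: gcd > 1, so the symbol is 0.

0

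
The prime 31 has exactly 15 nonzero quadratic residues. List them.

Square k = 1,…,15 (k and 31−k give the same square):
1²=1, 2²=4, 3²=9, 4²=16, 5²=25, 6²≡5, 7²≡18, 8²≡2, 9²≡19, 10²≡7, 11²≡28, 12²≡20, 13²≡14, 14²≡10, 15²≡8 (mod 31).
So the quadratic residues mod 31 are {1, 2, 4, 5, 7, 8, 9, 10, 14, 16, 18, 19, 20, 25, 28}.

1 2 4 5 7 8 9 10 14 16 18 19 20 25 28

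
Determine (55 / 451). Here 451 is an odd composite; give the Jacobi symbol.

0

Reciprocity: 55 ≡ 3 and 451 ≡ 3 (mod 4), so (55/451) = −(451/55).
Reduce top mod 55: now compute (11/55).
Reciprocity: 11 ≡ 3 and 55 ≡ 3 (mod 4), so (11/55) = −(55/11).
Reduce top mod 11: now compute (0/11).
Top reduces to 0: gcd > 1, so the symbol is 0.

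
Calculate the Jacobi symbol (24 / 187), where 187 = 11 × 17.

1

Pull out 2^3: since 187 ≡ 3 (mod 8), (2/187) = -1, so (2/187)^3 = -1.
Reciprocity: 3 ≡ 3 and 187 ≡ 3 (mod 4), so (3/187) = −(187/3).
Reduce top mod 3: now compute (1/3).
Reached (1/3) = 1. Collecting the sign flips along the way, the symbol is +1.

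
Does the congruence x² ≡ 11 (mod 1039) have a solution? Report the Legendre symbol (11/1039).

-1

Reciprocity: 11 ≡ 3 and 1039 ≡ 3 (mod 4), so (11/1039) = −(1039/11).
Reduce top mod 11: now compute (5/11).
Reciprocity: 5 ≡ 1 and 11 ≡ 3 (mod 4), so (5/11) = +(11/5).
Reduce top mod 5: now compute (1/5).
Reached (1/5) = 1. Collecting the sign flips along the way, the symbol is -1.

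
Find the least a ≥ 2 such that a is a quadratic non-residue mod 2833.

5

(2/2833) = +1, so 2 is a residue.
(3/2833) = +1, so 3 is a residue.
(4/2833) = +1, so 4 is a residue.
(5/2833) = −1, so 5 is the smallest positive non-residue mod 2833.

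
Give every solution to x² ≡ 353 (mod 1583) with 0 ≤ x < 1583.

Since 1583 ≡ 3 (mod 4), a square root of 353 is 353^((1583+1)/4) = 353^396 mod 1583.
Repeated squaring: 353^2≡1135, 353^4≡1246, 353^8≡1176, 353^16≡1017, 353^32≡590, 353^64≡1423, 353^128≡272, 353^256≡1166 (mod 1583).
353^396 = 353^(256+128+8+4) ≡ 44 (mod 1583).
Check: 44² = 1936 ≡ 353 (mod 1583). The two roots are 44 and 1539.

44, 1539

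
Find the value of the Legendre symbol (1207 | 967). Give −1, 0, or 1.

First reduce: 1207 ≡ 240 (mod 967).
Pull out 2^4: since 967 ≡ 7 (mod 8), (2/967) = +1, so (2/967)^4 = +1.
Reciprocity: 15 ≡ 3 and 967 ≡ 3 (mod 4), so (15/967) = −(967/15).
Reduce top mod 15: now compute (7/15).
Reciprocity: 7 ≡ 3 and 15 ≡ 3 (mod 4), so (7/15) = −(15/7).
Reduce top mod 7: now compute (1/7).
Reached (1/7) = 1. Collecting the sign flips along the way, the symbol is +1.

1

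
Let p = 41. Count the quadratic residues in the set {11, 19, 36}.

(11/41) = -1 → non-residue.
(19/41) = -1 → non-residue.
(36/41) = +1 → QR.
Total quadratic residues among the 3: 1.

1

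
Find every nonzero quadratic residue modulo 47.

Square k = 1,…,23 (k and 47−k give the same square):
1²=1, 2²=4, 3²=9, 4²=16, 5²=25, 6²=36, 7²≡2, 8²≡17, 9²≡34, 10²≡6, 11²≡27, 12²≡3, 13²≡28, 14²≡8, 15²≡37, 16²≡21, 17²≡7, 18²≡42, 19²≡32, 20²≡24, 21²≡18, 22²≡14, 23²≡12 (mod 47).
So the quadratic residues mod 47 are {1, 2, 3, 4, 6, 7, 8, 9, 12, 14, 16, 17, 18, 21, 24, 25, 27, 28, 32, 34, 36, 37, 42}.

1, 2, 3, 4, 6, 7, 8, 9, 12, 14, 16, 17, 18, 21, 24, 25, 27, 28, 32, 34, 36, 37, 42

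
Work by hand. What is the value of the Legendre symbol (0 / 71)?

0

Top reduces to 0: gcd > 1, so the symbol is 0.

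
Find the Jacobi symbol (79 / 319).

1

Reciprocity: 79 ≡ 3 and 319 ≡ 3 (mod 4), so (79/319) = −(319/79).
Reduce top mod 79: now compute (3/79).
Reciprocity: 3 ≡ 3 and 79 ≡ 3 (mod 4), so (3/79) = −(79/3).
Reduce top mod 3: now compute (1/3).
Reached (1/3) = 1. Collecting the sign flips along the way, the symbol is +1.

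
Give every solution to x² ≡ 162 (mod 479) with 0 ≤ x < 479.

233, 246

Since 479 ≡ 3 (mod 4), a square root of 162 is 162^((479+1)/4) = 162^120 mod 479.
Repeated squaring: 162^2≡378, 162^4≡142, 162^8≡46, 162^16≡200, 162^32≡243, 162^64≡132 (mod 479).
162^120 = 162^(64+32+16+8) ≡ 233 (mod 479).
Check: 233² = 54289 ≡ 162 (mod 479). The two roots are 233 and 246.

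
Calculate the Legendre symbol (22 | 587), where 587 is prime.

1

Pull out 2: since 587 ≡ 3 (mod 8), (2/587) = -1.
Reciprocity: 11 ≡ 3 and 587 ≡ 3 (mod 4), so (11/587) = −(587/11).
Reduce top mod 11: now compute (4/11).
Pull out 2^2: since 11 ≡ 3 (mod 8), (2/11) = -1, so (2/11)^2 = +1.
Reached (1/11) = 1. Collecting the sign flips along the way, the symbol is +1.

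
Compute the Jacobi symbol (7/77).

0

Reciprocity: 7 ≡ 3 and 77 ≡ 1 (mod 4), so (7/77) = +(77/7).
Reduce top mod 7: now compute (0/7).
Top reduces to 0: gcd > 1, so the symbol is 0.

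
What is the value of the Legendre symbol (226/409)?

Euler's criterion: (226/409) ≡ 226^204 (mod 409).
226^2 ≡ 360 (mod 409)
226^4 ≡ 356 (mod 409)
226^8 ≡ 355 (mod 409)
226^16 ≡ 53 (mod 409)
226^32 ≡ 355 (mod 409)
226^64 ≡ 53 (mod 409)
226^128 ≡ 355 (mod 409)
226^204 = 226^(128+64+8+4) ≡ 408 (mod 409).
Result is 408 ≡ −1, so (226/409) = −1.

-1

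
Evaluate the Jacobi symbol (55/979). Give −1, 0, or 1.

0

Reciprocity: 55 ≡ 3 and 979 ≡ 3 (mod 4), so (55/979) = −(979/55).
Reduce top mod 55: now compute (44/55).
Pull out 2^2: since 55 ≡ 7 (mod 8), (2/55) = +1, so (2/55)^2 = +1.
Reciprocity: 11 ≡ 3 and 55 ≡ 3 (mod 4), so (11/55) = −(55/11).
Reduce top mod 11: now compute (0/11).
Top reduces to 0: gcd > 1, so the symbol is 0.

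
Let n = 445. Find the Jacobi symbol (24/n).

-1

Pull out 2^3: since 445 ≡ 5 (mod 8), (2/445) = -1, so (2/445)^3 = -1.
Reciprocity: 3 ≡ 3 and 445 ≡ 1 (mod 4), so (3/445) = +(445/3).
Reduce top mod 3: now compute (1/3).
Reached (1/3) = 1. Collecting the sign flips along the way, the symbol is -1.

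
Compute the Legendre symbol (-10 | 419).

1

First reduce: -10 ≡ 409 (mod 419).
Reciprocity: 409 ≡ 1 and 419 ≡ 3 (mod 4), so (409/419) = +(419/409).
Reduce top mod 409: now compute (10/409).
Pull out 2: since 409 ≡ 1 (mod 8), (2/409) = +1.
Reciprocity: 5 ≡ 1 and 409 ≡ 1 (mod 4), so (5/409) = +(409/5).
Reduce top mod 5: now compute (4/5).
Pull out 2^2: since 5 ≡ 5 (mod 8), (2/5) = -1, so (2/5)^2 = +1.
Reached (1/5) = 1. Collecting the sign flips along the way, the symbol is +1.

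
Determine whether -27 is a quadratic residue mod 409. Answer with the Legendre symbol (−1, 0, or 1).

Euler's criterion: (-27/409) ≡ 382^204 (mod 409).
382^2 ≡ 320 (mod 409)
382^4 ≡ 150 (mod 409)
382^8 ≡ 5 (mod 409)
382^16 ≡ 25 (mod 409)
382^32 ≡ 216 (mod 409)
382^64 ≡ 30 (mod 409)
382^128 ≡ 82 (mod 409)
382^204 = 382^(128+64+8+4) ≡ 1 (mod 409).
Result is 1, so (-27/409) = 1.

1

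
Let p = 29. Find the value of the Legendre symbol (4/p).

Euler's criterion: (4/29) ≡ 4^14 (mod 29).
4^2 ≡ 16 (mod 29)
4^4 ≡ 24 (mod 29)
4^8 ≡ 25 (mod 29)
4^14 = 4^(8+4+2) ≡ 1 (mod 29).
Result is 1, so (4/29) = 1.

1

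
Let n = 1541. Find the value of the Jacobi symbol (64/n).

1

Pull out 2^6: since 1541 ≡ 5 (mod 8), (2/1541) = -1, so (2/1541)^6 = +1.
Reached (1/1541) = 1. Collecting the sign flips along the way, the symbol is +1.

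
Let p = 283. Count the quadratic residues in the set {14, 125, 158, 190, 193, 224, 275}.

2

(14/283) = -1 → non-residue.
(125/283) = -1 → non-residue.
(158/283) = +1 → QR.
(190/283) = -1 → non-residue.
(193/283) = -1 → non-residue.
(224/283) = -1 → non-residue.
(275/283) = +1 → QR.
Total quadratic residues among the 7: 2.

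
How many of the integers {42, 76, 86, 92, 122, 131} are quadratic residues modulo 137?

2

(42/137) = -1 → non-residue.
(76/137) = +1 → QR.
(86/137) = -1 → non-residue.
(92/137) = -1 → non-residue.
(122/137) = +1 → QR.
(131/137) = -1 → non-residue.
Total quadratic residues among the 6: 2.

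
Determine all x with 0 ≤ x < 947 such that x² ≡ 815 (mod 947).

Since 947 ≡ 3 (mod 4), a square root of 815 is 815^((947+1)/4) = 815^237 mod 947.
Repeated squaring: 815^2≡378, 815^4≡834, 815^8≡458, 815^16≡477, 815^32≡249, 815^64≡446, 815^128≡46 (mod 947).
815^237 = 815^(128+64+32+8+4+1) ≡ 717 (mod 947).
Check: 717² = 514089 ≡ 815 (mod 947). The two roots are 230 and 717.

230, 717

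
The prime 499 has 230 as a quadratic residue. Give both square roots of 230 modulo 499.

27, 472

Since 499 ≡ 3 (mod 4), a square root of 230 is 230^((499+1)/4) = 230^125 mod 499.
Repeated squaring: 230^2≡6, 230^4≡36, 230^8≡298, 230^16≡481, 230^32≡324, 230^64≡186 (mod 499).
230^125 = 230^(64+32+16+8+4+1) ≡ 472 (mod 499).
Check: 472² = 222784 ≡ 230 (mod 499). The two roots are 27 and 472.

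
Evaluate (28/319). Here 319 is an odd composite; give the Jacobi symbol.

Pull out 2^2: since 319 ≡ 7 (mod 8), (2/319) = +1, so (2/319)^2 = +1.
Reciprocity: 7 ≡ 3 and 319 ≡ 3 (mod 4), so (7/319) = −(319/7).
Reduce top mod 7: now compute (4/7).
Pull out 2^2: since 7 ≡ 7 (mod 8), (2/7) = +1, so (2/7)^2 = +1.
Reached (1/7) = 1. Collecting the sign flips along the way, the symbol is -1.

-1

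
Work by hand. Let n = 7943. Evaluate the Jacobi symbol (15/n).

Reciprocity: 15 ≡ 3 and 7943 ≡ 3 (mod 4), so (15/7943) = −(7943/15).
Reduce top mod 15: now compute (8/15).
Pull out 2^3: since 15 ≡ 7 (mod 8), (2/15) = +1, so (2/15)^3 = +1.
Reached (1/15) = 1. Collecting the sign flips along the way, the symbol is -1.

-1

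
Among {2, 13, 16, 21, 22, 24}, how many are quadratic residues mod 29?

(2/29) = -1 → non-residue.
(13/29) = +1 → QR.
(16/29) = +1 → QR.
(21/29) = -1 → non-residue.
(22/29) = +1 → QR.
(24/29) = +1 → QR.
Total quadratic residues among the 6: 4.

4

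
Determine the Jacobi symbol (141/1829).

1

Reciprocity: 141 ≡ 1 and 1829 ≡ 1 (mod 4), so (141/1829) = +(1829/141).
Reduce top mod 141: now compute (137/141).
Reciprocity: 137 ≡ 1 and 141 ≡ 1 (mod 4), so (137/141) = +(141/137).
Reduce top mod 137: now compute (4/137).
Pull out 2^2: since 137 ≡ 1 (mod 8), (2/137) = +1, so (2/137)^2 = +1.
Reached (1/137) = 1. Collecting the sign flips along the way, the symbol is +1.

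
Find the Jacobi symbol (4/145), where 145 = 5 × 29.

Pull out 2^2: since 145 ≡ 1 (mod 8), (2/145) = +1, so (2/145)^2 = +1.
Reached (1/145) = 1. Collecting the sign flips along the way, the symbol is +1.

1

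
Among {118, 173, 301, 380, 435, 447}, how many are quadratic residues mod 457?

0

(118/457) = -1 → non-residue.
(173/457) = -1 → non-residue.
(301/457) = -1 → non-residue.
(380/457) = -1 → non-residue.
(435/457) = -1 → non-residue.
(447/457) = -1 → non-residue.
Total quadratic residues among the 6: 0.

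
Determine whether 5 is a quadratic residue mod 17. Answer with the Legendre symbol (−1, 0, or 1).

-1

Euler's criterion: (5/17) ≡ 5^8 (mod 17).
5^2 ≡ 8 (mod 17)
5^4 ≡ 13 (mod 17)
5^8 ≡ 16 (mod 17)
5^8 = 5^(8) ≡ 16 (mod 17).
Result is 16 ≡ −1, so (5/17) = −1.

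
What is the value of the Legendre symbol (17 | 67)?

Reciprocity: 17 ≡ 1 and 67 ≡ 3 (mod 4), so (17/67) = +(67/17).
Reduce top mod 17: now compute (16/17).
Pull out 2^4: since 17 ≡ 1 (mod 8), (2/17) = +1, so (2/17)^4 = +1.
Reached (1/17) = 1. Collecting the sign flips along the way, the symbol is +1.

1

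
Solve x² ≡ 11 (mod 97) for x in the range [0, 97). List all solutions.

97 ≡ 1 (mod 4), so we find a root by search.
Trying successive values, 37² = 1369 ≡ 11 (mod 97). The other root is 97 − 37 = 60.

37, 60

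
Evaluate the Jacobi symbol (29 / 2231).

Reciprocity: 29 ≡ 1 and 2231 ≡ 3 (mod 4), so (29/2231) = +(2231/29).
Reduce top mod 29: now compute (27/29).
Reciprocity: 27 ≡ 3 and 29 ≡ 1 (mod 4), so (27/29) = +(29/27).
Reduce top mod 27: now compute (2/27).
Pull out 2: since 27 ≡ 3 (mod 8), (2/27) = -1.
Reached (1/27) = 1. Collecting the sign flips along the way, the symbol is -1.

-1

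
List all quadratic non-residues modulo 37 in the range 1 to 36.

2 5 6 8 13 14 15 17 18 19 20 22 23 24 29 31 32 35

Square k = 1,…,18 (k and 37−k give the same square):
1²=1, 2²=4, 3²=9, 4²=16, 5²=25, 6²=36, 7²≡12, 8²≡27, 9²≡7, 10²≡26, 11²≡10, 12²≡33, 13²≡21, 14²≡11, 15²≡3, 16²≡34, 17²≡30, 18²≡28 (mod 37).
The residues are {1, 3, 4, 7, 9, 10, 11, 12, 16, 21, 25, 26, 27, 28, 30, 33, 34, 36}; the non-residues are the remaining 18 nonzero classes.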